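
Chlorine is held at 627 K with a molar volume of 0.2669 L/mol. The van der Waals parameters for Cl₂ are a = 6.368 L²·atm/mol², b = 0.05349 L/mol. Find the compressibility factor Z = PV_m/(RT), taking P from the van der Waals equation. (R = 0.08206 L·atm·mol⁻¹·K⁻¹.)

P = RT/(V_m − b) − a/V_m² = (0.08206)(627)/(0.2669 − 0.05349) − 6.368/(0.2669)²
  = 51.452/0.21341 − 89.393 = 241.09 − 89.393 = 151.70 atm
Z = PV_m/(RT) = (151.70)(0.2669)/((0.08206)(627)) = 40.489/51.452 = 0.7869

Z ≈ 0.7869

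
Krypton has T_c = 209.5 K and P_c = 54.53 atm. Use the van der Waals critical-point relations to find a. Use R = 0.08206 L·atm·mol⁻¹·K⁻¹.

a ≈ 2.287 L²·atm/mol²

From T_c = 8a/(27Rb) and P_c = a/(27b²): a = 27 R² T_c²/(64 P_c).
a = 27×(0.08206)²×(209.5)²/(64×54.53) = 7979.9/3489.9 = 2.287 L²·atm/mol²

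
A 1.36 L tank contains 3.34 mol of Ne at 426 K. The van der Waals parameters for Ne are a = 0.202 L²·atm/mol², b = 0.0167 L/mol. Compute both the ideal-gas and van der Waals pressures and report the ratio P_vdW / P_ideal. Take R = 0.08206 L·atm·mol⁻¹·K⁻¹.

P_vdW / P_ideal ≈ 1.029

Ideal: P_ideal = nRT/V = (3.34)(0.08206)(426)/1.36 = 85.8517 atm
vdW: P = nRT/(V − nb) − a n²/V² = 116.758/1.30422 − 2.25343/1.84960 = 89.5232 − 1.21833 = 88.3049 atm
Ratio = 88.3049/85.8517 = 1.029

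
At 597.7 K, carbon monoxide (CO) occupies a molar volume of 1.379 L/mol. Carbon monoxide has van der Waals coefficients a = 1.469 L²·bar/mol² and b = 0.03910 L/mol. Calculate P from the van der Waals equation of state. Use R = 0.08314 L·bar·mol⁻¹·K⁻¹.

P ≈ 36.31 bar

P = RT/(V_m − b) − a/V_m²
RT/(V_m − b) = (0.08314)(597.7)/(1.379 − 0.03910) = 49.693/1.3399 = 37.087 bar
a/V_m² = 1.469/(1.379)² = 0.77249 bar
P = 37.087 − 0.77249 = 36.31 bar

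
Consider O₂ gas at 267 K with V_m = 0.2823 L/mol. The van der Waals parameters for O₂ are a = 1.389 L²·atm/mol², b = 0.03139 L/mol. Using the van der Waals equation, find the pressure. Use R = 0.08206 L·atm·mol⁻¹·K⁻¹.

P = RT/(V_m − b) − a/V_m²
RT/(V_m − b) = (0.08206)(267)/(0.2823 − 0.03139) = 21.910/0.25091 = 87.322 atm
a/V_m² = 1.389/(0.2823)² = 17.429 atm
P = 87.322 − 17.429 = 69.89 atm

P ≈ 69.89 atm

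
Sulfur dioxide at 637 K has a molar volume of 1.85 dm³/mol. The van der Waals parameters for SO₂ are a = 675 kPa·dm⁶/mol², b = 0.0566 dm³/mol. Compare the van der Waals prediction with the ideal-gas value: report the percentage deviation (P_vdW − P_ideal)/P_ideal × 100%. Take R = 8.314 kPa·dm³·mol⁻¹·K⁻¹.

-3.73 %

Ideal: P_ideal = RT/V_m = (8.314)(637)/1.85 = 2862.71 kPa
vdW: P = RT/(V_m − b) − a/V_m² = 5296.02/1.79340 − 675/3.42250 = 2953.06 − 197.224 = 2755.84 kPa
% deviation = (2755.84 − 2862.71)/2862.71 × 100% = -3.73%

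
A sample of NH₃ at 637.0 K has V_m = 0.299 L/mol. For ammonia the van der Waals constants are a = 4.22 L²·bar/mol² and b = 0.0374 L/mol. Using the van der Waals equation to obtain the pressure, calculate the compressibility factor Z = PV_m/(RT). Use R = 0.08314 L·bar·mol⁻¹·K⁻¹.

P = RT/(V_m − b) − a/V_m² = (0.08314)(637.0)/(0.299 − 0.0374) − 4.22/(0.299)²
  = 52.960/0.26160 − 47.203 = 202.45 − 47.203 = 155.25 bar
Z = PV_m/(RT) = (155.25)(0.299)/((0.08314)(637.0)) = 46.420/52.960 = 0.8765

Z ≈ 0.8765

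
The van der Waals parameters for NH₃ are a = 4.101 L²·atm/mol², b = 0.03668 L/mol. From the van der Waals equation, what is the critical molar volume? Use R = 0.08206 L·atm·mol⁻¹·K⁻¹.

For a van der Waals gas, V_m,c = 3b.
V_m,c = 3×0.03668 = 0.1100 L/mol

V_m,c ≈ 0.1100 L/mol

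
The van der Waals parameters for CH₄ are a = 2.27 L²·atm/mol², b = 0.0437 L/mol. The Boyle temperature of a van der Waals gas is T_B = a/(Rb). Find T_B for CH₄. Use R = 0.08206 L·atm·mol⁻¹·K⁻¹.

For a van der Waals gas the second virial coefficient B₂ = b − a/(RT) vanishes at T_B = a/(Rb).
T_B = 2.27/(0.08206×0.0437) = 2.27/0.0035860 = 633.0 K

T_B ≈ 633.0 K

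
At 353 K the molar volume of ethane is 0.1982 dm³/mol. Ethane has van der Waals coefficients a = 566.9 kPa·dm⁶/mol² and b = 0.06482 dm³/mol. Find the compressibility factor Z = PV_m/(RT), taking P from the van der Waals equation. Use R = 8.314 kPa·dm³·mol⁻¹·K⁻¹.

P = RT/(V_m − b) − a/V_m² = (8.314)(353)/(0.1982 − 0.06482) − 566.9/(0.1982)²
  = 2934.8/0.13338 − 14431 = 22003 − 14431 = 7572 kPa
Z = PV_m/(RT) = (7572)(0.1982)/((8.314)(353)) = 1500.8/2934.8 = 0.5114

Z ≈ 0.5114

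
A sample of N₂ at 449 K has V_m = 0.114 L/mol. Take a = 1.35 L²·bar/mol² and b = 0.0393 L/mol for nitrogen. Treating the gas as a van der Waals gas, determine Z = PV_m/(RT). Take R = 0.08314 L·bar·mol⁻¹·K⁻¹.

Z ≈ 1.209

P = RT/(V_m − b) − a/V_m² = (0.08314)(449)/(0.114 − 0.0393) − 1.35/(0.114)²
  = 37.330/0.074700 − 103.88 = 499.73 − 103.88 = 395.85 bar
Z = PV_m/(RT) = (395.85)(0.114)/((0.08314)(449)) = 45.127/37.330 = 1.209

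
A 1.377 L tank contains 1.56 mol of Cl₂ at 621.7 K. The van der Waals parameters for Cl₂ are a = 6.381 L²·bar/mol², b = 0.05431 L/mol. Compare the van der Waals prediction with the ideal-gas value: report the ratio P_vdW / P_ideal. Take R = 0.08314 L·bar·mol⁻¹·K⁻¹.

Ideal: P_ideal = nRT/V = (1.56)(0.08314)(621.7)/1.377 = 58.5574 bar
vdW: P = nRT/(V − nb) − a n²/V² = 80.6335/1.29228 − 15.5288/1.89613 = 62.3963 − 8.18973 = 54.2066 bar
Ratio = 54.2066/58.5574 = 0.9257

P_vdW / P_ideal ≈ 0.9257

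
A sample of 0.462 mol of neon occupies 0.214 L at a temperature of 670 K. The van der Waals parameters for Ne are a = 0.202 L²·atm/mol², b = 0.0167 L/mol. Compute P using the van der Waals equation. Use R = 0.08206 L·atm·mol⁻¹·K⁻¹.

P ≈ 122.2 atm

P = nRT/(V − nb) − a n²/V²
nRT/(V − nb) = (0.462)(0.08206)(670)/(0.214 − 0.462×0.0167) = 25.401/0.20628 = 123.14 atm
a n²/V² = (0.202)(0.462)²/(0.214)² = 0.94147 atm
P = 123.14 − 0.94147 = 122.2 atm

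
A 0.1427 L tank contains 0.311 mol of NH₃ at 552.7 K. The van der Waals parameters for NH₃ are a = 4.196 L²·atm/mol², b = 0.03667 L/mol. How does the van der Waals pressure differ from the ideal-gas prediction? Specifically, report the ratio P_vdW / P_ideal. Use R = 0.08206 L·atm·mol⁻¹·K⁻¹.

P_vdW / P_ideal ≈ 0.8852

Ideal: P_ideal = nRT/V = (0.311)(0.08206)(552.7)/0.1427 = 98.8456 atm
vdW: P = nRT/(V − nb) − a n²/V² = 14.1053/0.131296 − 0.405841/0.0203633 = 107.431 − 19.9300 = 87.501 atm
Ratio = 87.501/98.8456 = 0.8852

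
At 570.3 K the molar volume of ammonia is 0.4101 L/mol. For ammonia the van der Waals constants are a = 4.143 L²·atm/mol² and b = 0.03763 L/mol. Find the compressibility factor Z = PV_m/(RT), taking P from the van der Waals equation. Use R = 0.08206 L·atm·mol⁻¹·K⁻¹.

Z ≈ 0.8852

P = RT/(V_m − b) − a/V_m² = (0.08206)(570.3)/(0.4101 − 0.03763) − 4.143/(0.4101)²
  = 46.799/0.37247 − 24.634 = 125.65 − 24.634 = 101.02 atm
Z = PV_m/(RT) = (101.02)(0.4101)/((0.08206)(570.3)) = 41.428/46.799 = 0.8852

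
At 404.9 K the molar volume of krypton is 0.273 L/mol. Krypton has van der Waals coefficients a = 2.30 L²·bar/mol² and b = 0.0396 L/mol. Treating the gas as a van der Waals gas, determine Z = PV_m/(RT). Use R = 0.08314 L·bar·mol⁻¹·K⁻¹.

Z ≈ 0.9194

P = RT/(V_m − b) − a/V_m² = (0.08314)(404.9)/(0.273 − 0.0396) − 2.30/(0.273)²
  = 33.663/0.23340 − 30.860 = 144.23 − 30.860 = 113.37 bar
Z = PV_m/(RT) = (113.37)(0.273)/((0.08314)(404.9)) = 30.950/33.663 = 0.9194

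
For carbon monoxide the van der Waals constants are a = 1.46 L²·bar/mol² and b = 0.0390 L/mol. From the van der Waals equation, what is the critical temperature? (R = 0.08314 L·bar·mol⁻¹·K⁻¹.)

For a van der Waals gas, T_c = 8a/(27Rb).
T_c = 8×1.46/(27×0.08314×0.0390) = 11.680/0.087546 = 133.4 K

T_c ≈ 133.4 K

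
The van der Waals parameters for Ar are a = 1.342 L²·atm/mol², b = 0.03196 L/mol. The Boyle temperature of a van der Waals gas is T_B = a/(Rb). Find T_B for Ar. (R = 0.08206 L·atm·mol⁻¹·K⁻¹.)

T_B ≈ 511.7 K

For a van der Waals gas the second virial coefficient B₂ = b − a/(RT) vanishes at T_B = a/(Rb).
T_B = 1.342/(0.08206×0.03196) = 1.342/0.0026226 = 511.7 K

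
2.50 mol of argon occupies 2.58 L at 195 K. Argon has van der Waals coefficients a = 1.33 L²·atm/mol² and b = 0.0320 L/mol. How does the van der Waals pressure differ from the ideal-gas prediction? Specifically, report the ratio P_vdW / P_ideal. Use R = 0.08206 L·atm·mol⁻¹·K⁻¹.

Ideal: P_ideal = nRT/V = (2.50)(0.08206)(195)/2.58 = 15.5055 atm
vdW: P = nRT/(V − nb) − a n²/V² = 40.0043/2.50000 − 8.31250/6.65640 = 16.0017 − 1.24880 = 14.7529 atm
Ratio = 14.7529/15.5055 = 0.9515

P_vdW / P_ideal ≈ 0.9515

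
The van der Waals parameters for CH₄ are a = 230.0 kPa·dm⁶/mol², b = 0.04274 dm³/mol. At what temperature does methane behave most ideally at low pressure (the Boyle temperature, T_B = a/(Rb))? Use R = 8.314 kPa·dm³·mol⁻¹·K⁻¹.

T_B ≈ 647.3 K

For a van der Waals gas the second virial coefficient B₂ = b − a/(RT) vanishes at T_B = a/(Rb).
T_B = 230.0/(8.314×0.04274) = 230.0/0.35534 = 647.3 K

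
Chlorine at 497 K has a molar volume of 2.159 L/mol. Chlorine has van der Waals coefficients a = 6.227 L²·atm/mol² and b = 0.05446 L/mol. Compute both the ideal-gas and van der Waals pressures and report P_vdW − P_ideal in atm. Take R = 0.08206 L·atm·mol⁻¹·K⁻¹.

Ideal: P_ideal = RT/V_m = (0.08206)(497)/2.159 = 18.8901 atm
vdW: P = RT/(V_m − b) − a/V_m² = 40.7838/2.10454 − 6.227/4.66128 = 19.3790 − 1.33590 = 18.0431 atm
ΔP = 18.0431 − 18.8901 = -0.847 atm

ΔP ≈ -0.847 atm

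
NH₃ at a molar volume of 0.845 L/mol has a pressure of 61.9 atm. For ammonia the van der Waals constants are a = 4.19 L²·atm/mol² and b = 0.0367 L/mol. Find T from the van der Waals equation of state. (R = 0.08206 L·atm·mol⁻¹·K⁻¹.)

T = (P + a/V_m²)(V_m − b)/R
P + a/V_m² = 61.9 + 4.19/(0.845)² = 67.768 atm
V_m − b = 0.845 − 0.0367 = 0.80830 L/mol
T = (67.768)(0.80830)/0.08206 = 667.5 K

T ≈ 667.5 K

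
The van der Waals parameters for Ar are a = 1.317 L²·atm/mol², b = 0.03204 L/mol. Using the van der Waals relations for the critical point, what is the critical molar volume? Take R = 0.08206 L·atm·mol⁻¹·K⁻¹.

V_m,c ≈ 0.09612 L/mol

For a van der Waals gas, V_m,c = 3b.
V_m,c = 3×0.03204 = 0.09612 L/mol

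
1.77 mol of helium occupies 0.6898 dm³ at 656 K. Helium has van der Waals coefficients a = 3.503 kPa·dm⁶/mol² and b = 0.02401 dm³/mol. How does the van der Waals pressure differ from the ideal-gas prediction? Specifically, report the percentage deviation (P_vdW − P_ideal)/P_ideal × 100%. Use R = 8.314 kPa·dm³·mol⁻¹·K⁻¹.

6.40 %

Ideal: P_ideal = nRT/V = (1.77)(8.314)(656)/0.6898 = 13994.7 kPa
vdW: P = nRT/(V − nb) − a n²/V² = 9653.55/0.647302 − 10.9745/0.475824 = 14913.5 − 23.0642 = 14890.4 kPa
% deviation = (14890.4 − 13994.7)/13994.7 × 100% = 6.40%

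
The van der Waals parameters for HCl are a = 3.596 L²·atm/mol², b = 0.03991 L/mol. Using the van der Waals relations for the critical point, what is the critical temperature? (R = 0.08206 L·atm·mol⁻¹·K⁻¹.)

For a van der Waals gas, T_c = 8a/(27Rb).
T_c = 8×3.596/(27×0.08206×0.03991) = 28.768/0.088425 = 325.3 K

T_c ≈ 325.3 K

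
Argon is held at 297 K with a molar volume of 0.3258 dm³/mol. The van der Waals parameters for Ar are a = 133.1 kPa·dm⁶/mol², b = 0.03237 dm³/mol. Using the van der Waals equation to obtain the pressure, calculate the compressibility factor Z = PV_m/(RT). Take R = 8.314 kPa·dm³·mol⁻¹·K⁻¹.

P = RT/(V_m − b) − a/V_m² = (8.314)(297)/(0.3258 − 0.03237) − 133.1/(0.3258)²
  = 2469.3/0.29343 − 1253.9 = 8415.3 − 1253.9 = 7161.4 kPa
Z = PV_m/(RT) = (7161.4)(0.3258)/((8.314)(297)) = 2333.2/2469.3 = 0.9449

Z ≈ 0.9449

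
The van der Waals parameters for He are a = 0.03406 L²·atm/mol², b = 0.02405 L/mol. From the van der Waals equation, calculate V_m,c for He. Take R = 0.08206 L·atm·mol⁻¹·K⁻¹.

V_m,c ≈ 0.07215 L/mol

For a van der Waals gas, V_m,c = 3b.
V_m,c = 3×0.02405 = 0.07215 L/mol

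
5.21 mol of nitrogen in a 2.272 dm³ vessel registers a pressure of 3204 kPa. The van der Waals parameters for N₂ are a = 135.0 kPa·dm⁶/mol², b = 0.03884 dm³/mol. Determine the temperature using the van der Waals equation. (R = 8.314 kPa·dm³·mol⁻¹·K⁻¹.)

T = (P + a n²/V²)(V − nb)/(nR)
P + a n²/V² = 3204 + (135.0)(5.21)²/(2.272)² = 3913.9 kPa
V − nb = 2.272 − (5.21)(0.03884) = 2.0696 dm³
T = (3913.9)(2.0696)/((5.21)(8.314)) = 187.0 K

T ≈ 187.0 K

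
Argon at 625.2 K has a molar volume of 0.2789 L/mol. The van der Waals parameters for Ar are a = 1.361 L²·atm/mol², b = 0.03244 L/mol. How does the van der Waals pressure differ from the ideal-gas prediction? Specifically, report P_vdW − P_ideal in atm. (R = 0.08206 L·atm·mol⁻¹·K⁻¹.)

Ideal: P_ideal = RT/V_m = (0.08206)(625.2)/0.2789 = 183.951 atm
vdW: P = RT/(V_m − b) − a/V_m² = 51.3039/0.246460 − 1.361/0.0777852 = 208.163 − 17.4969 = 190.666 atm
ΔP = 190.666 − 183.951 = 6.72 atm

ΔP ≈ 6.72 atm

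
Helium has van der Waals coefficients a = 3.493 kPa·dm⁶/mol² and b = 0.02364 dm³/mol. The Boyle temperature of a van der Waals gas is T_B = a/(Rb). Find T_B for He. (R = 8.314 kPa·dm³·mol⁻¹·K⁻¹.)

For a van der Waals gas the second virial coefficient B₂ = b − a/(RT) vanishes at T_B = a/(Rb).
T_B = 3.493/(8.314×0.02364) = 3.493/0.19654 = 17.77 K

T_B ≈ 17.77 K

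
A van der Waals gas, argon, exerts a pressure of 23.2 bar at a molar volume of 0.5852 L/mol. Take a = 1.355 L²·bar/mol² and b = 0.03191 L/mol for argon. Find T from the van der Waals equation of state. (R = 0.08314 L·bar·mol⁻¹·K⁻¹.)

T ≈ 180.7 K

T = (P + a/V_m²)(V_m − b)/R
P + a/V_m² = 23.2 + 1.355/(0.5852)² = 27.157 bar
V_m − b = 0.5852 − 0.03191 = 0.55329 L/mol
T = (27.157)(0.55329)/0.08314 = 180.7 K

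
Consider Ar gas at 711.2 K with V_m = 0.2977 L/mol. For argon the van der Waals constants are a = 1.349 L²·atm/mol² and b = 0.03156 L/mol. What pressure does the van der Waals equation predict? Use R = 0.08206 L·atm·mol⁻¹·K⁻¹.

P ≈ 204.1 atm

P = RT/(V_m − b) − a/V_m²
RT/(V_m − b) = (0.08206)(711.2)/(0.2977 − 0.03156) = 58.361/0.26614 = 219.29 atm
a/V_m² = 1.349/(0.2977)² = 15.221 atm
P = 219.29 − 15.221 = 204.1 atm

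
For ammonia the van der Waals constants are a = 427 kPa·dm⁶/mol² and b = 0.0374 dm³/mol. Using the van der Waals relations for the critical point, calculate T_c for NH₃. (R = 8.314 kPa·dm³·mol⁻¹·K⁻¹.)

For a van der Waals gas, T_c = 8a/(27Rb).
T_c = 8×427/(27×8.314×0.0374) = 3416.0/8.3955 = 406.9 K

T_c ≈ 406.9 K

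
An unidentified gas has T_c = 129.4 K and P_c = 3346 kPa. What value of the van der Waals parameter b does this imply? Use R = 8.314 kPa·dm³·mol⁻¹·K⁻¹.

b ≈ 0.04019 dm³/mol

From T_c = 8a/(27Rb) and P_c = a/(27b²): b = R T_c/(8 P_c).
b = (8.314)(129.4)/(8×3346) = 1075.8/26768 = 0.04019 dm³/mol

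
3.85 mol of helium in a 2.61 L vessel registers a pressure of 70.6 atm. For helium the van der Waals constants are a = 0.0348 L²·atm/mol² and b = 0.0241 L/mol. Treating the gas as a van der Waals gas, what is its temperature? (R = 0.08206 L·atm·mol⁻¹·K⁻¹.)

T = (P + a n²/V²)(V − nb)/(nR)
P + a n²/V² = 70.6 + (0.0348)(3.85)²/(2.61)² = 70.676 atm
V − nb = 2.61 − (3.85)(0.0241) = 2.5172 L
T = (70.676)(2.5172)/((3.85)(0.08206)) = 563.1 K

T ≈ 563.1 K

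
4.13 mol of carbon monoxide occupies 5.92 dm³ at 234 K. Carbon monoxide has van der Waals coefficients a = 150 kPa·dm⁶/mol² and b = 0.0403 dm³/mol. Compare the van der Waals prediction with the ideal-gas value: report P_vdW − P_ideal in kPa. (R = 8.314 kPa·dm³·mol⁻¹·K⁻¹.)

ΔP ≈ -33.7 kPa

Ideal: P_ideal = nRT/V = (4.13)(8.314)(234)/5.92 = 1357.23 kPa
vdW: P = nRT/(V − nb) − a n²/V² = 8034.82/5.75356 − 2558.54/35.0464 = 1396.50 − 73.0044 = 1323.50 kPa
ΔP = 1323.50 − 1357.23 = -33.7 kPa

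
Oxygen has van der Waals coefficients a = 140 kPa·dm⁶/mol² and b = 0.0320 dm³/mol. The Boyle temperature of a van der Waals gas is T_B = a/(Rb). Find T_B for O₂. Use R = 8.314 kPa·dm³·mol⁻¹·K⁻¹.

T_B ≈ 526.2 K

For a van der Waals gas the second virial coefficient B₂ = b − a/(RT) vanishes at T_B = a/(Rb).
T_B = 140/(8.314×0.0320) = 140/0.26605 = 526.2 K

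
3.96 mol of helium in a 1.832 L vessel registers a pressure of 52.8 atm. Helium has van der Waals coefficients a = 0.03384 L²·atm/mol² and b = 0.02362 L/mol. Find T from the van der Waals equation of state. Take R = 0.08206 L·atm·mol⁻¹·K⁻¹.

T = (P + a n²/V²)(V − nb)/(nR)
P + a n²/V² = 52.8 + (0.03384)(3.96)²/(1.832)² = 52.958 atm
V − nb = 1.832 − (3.96)(0.02362) = 1.7385 L
T = (52.958)(1.7385)/((3.96)(0.08206)) = 283.3 K

T ≈ 283.3 K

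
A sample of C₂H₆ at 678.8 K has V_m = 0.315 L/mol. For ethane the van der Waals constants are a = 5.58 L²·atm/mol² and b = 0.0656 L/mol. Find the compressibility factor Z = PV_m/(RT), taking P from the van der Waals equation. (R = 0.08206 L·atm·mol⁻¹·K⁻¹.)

Z ≈ 0.9450

P = RT/(V_m − b) − a/V_m² = (0.08206)(678.8)/(0.315 − 0.0656) − 5.58/(0.315)²
  = 55.702/0.24940 − 56.236 = 223.34 − 56.236 = 167.10 atm
Z = PV_m/(RT) = (167.10)(0.315)/((0.08206)(678.8)) = 52.637/55.702 = 0.9450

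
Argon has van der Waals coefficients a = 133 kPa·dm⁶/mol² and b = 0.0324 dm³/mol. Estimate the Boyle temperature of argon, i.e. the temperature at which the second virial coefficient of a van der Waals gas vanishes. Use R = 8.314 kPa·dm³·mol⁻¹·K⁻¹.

T_B ≈ 493.7 K

For a van der Waals gas the second virial coefficient B₂ = b − a/(RT) vanishes at T_B = a/(Rb).
T_B = 133/(8.314×0.0324) = 133/0.26937 = 493.7 K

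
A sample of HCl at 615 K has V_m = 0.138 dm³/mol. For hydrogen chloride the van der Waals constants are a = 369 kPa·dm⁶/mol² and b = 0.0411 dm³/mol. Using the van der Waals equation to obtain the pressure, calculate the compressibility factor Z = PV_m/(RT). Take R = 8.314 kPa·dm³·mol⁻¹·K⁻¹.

P = RT/(V_m − b) − a/V_m² = (8.314)(615)/(0.138 − 0.0411) − 369/(0.138)²
  = 5113.1/0.096900 − 19376 = 52767 − 19376 = 33391 kPa
Z = PV_m/(RT) = (33391)(0.138)/((8.314)(615)) = 4608.0/5113.1 = 0.9012

Z ≈ 0.9012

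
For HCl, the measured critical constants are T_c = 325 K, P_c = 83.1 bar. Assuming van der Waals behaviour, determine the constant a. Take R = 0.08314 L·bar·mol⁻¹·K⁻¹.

a ≈ 3.707 L²·bar/mol²

From T_c = 8a/(27Rb) and P_c = a/(27b²): a = 27 R² T_c²/(64 P_c).
a = 27×(0.08314)²×(325)²/(64×83.1) = 19713/5318.4 = 3.707 L²·bar/mol²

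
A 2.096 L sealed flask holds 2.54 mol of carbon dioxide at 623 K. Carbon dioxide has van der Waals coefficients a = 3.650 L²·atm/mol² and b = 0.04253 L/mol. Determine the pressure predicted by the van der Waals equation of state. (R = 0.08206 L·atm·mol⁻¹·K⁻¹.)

P ≈ 59.96 atm

P = nRT/(V − nb) − a n²/V²
nRT/(V − nb) = (2.54)(0.08206)(623)/(2.096 − 2.54×0.04253) = 129.85/1.9880 = 65.317 atm
a n²/V² = (3.650)(2.54)²/(2.096)² = 5.3602 atm
P = 65.317 − 5.3602 = 59.96 atm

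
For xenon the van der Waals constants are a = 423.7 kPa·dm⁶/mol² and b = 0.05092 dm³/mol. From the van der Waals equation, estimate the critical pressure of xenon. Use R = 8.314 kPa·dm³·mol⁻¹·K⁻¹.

For a van der Waals gas, P_c = a/(27b²).
P_c = 423.7/(27×(0.05092)²) = 423.7/0.070007 = 6052 kPa

P_c ≈ 6052 kPa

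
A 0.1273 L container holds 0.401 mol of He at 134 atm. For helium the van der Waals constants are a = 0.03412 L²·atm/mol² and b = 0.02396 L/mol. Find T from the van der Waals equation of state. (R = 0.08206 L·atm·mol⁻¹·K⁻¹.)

T = (P + a n²/V²)(V − nb)/(nR)
P + a n²/V² = 134 + (0.03412)(0.401)²/(0.1273)² = 134.34 atm
V − nb = 0.1273 − (0.401)(0.02396) = 0.11769 L
T = (134.34)(0.11769)/((0.401)(0.08206)) = 480.5 K

T ≈ 480.5 K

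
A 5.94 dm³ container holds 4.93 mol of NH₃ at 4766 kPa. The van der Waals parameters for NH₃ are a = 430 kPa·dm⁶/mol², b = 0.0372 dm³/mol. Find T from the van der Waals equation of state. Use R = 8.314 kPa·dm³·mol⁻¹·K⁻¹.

T ≈ 711.0 K

T = (P + a n²/V²)(V − nb)/(nR)
P + a n²/V² = 4766 + (430)(4.93)²/(5.94)² = 5062.2 kPa
V − nb = 5.94 − (4.93)(0.0372) = 5.7566 dm³
T = (5062.2)(5.7566)/((4.93)(8.314)) = 711.0 K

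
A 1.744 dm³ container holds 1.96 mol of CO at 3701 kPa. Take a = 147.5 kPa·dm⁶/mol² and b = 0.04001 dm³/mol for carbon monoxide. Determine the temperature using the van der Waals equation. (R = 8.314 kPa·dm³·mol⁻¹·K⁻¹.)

T = (P + a n²/V²)(V − nb)/(nR)
P + a n²/V² = 3701 + (147.5)(1.96)²/(1.744)² = 3887.3 kPa
V − nb = 1.744 − (1.96)(0.04001) = 1.6656 dm³
T = (3887.3)(1.6656)/((1.96)(8.314)) = 397.3 K

T ≈ 397.3 K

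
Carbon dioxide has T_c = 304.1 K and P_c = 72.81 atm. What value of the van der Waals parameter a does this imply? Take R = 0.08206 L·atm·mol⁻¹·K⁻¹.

a ≈ 3.608 L²·atm/mol²

From T_c = 8a/(27Rb) and P_c = a/(27b²): a = 27 R² T_c²/(64 P_c).
a = 27×(0.08206)²×(304.1)²/(64×72.81) = 16814/4659.8 = 3.608 L²·atm/mol²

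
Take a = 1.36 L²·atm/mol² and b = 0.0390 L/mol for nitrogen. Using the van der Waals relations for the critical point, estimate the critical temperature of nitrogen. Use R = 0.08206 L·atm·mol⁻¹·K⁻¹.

T_c ≈ 125.9 K

For a van der Waals gas, T_c = 8a/(27Rb).
T_c = 8×1.36/(27×0.08206×0.0390) = 10.880/0.086409 = 125.9 K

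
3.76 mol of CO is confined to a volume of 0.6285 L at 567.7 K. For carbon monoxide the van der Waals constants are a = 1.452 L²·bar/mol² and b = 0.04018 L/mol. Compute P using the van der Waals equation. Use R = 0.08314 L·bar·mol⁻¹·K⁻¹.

P ≈ 319.8 bar

P = nRT/(V − nb) − a n²/V²
nRT/(V − nb) = (3.76)(0.08314)(567.7)/(0.6285 − 3.76×0.04018) = 177.47/0.47742 = 371.73 bar
a n²/V² = (1.452)(3.76)²/(0.6285)² = 51.967 bar
P = 371.73 − 51.967 = 319.8 bar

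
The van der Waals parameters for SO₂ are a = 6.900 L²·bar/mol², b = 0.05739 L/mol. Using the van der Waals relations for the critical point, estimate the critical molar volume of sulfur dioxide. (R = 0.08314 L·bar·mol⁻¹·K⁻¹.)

For a van der Waals gas, V_m,c = 3b.
V_m,c = 3×0.05739 = 0.1722 L/mol

V_m,c ≈ 0.1722 L/mol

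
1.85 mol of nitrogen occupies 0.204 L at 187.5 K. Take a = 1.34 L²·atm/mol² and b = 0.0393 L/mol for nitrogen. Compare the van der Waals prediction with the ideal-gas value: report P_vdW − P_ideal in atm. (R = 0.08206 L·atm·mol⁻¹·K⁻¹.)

Ideal: P_ideal = nRT/V = (1.85)(0.08206)(187.5)/0.204 = 139.532 atm
vdW: P = nRT/(V − nb) − a n²/V² = 28.4646/0.131295 − 4.58615/0.0416160 = 216.799 − 110.202 = 106.597 atm
ΔP = 106.597 − 139.532 = -32.94 atm

ΔP ≈ -32.94 atm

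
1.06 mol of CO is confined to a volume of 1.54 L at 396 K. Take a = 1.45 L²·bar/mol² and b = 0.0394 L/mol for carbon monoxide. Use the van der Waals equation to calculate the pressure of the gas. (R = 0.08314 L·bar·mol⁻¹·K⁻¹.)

P = nRT/(V − nb) − a n²/V²
nRT/(V − nb) = (1.06)(0.08314)(396)/(1.54 − 1.06×0.0394) = 34.899/1.4982 = 23.294 bar
a n²/V² = (1.45)(1.06)²/(1.54)² = 0.68697 bar
P = 23.294 − 0.68697 = 22.61 bar

P ≈ 22.61 bar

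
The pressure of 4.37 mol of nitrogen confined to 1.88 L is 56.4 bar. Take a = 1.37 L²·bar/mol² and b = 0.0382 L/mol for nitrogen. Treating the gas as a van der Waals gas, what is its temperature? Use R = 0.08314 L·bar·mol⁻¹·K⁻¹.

T = (P + a n²/V²)(V − nb)/(nR)
P + a n²/V² = 56.4 + (1.37)(4.37)²/(1.88)² = 63.802 bar
V − nb = 1.88 − (4.37)(0.0382) = 1.7131 L
T = (63.802)(1.7131)/((4.37)(0.08314)) = 300.8 K

T ≈ 300.8 K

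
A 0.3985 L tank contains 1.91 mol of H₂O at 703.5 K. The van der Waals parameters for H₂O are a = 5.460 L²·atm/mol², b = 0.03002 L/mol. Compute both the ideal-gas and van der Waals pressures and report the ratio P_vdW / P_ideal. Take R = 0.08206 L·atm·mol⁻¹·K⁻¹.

P_vdW / P_ideal ≈ 0.7148

Ideal: P_ideal = nRT/V = (1.91)(0.08206)(703.5)/0.3985 = 276.695 atm
vdW: P = nRT/(V − nb) − a n²/V² = 110.263/0.341162 − 19.9186/0.158802 = 323.198 − 125.430 = 197.768 atm
Ratio = 197.768/276.695 = 0.7148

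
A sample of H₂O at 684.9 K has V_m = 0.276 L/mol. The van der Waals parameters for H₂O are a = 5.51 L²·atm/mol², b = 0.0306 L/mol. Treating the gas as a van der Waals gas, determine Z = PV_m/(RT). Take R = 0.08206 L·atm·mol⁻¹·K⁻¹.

Z ≈ 0.7695

P = RT/(V_m − b) − a/V_m² = (0.08206)(684.9)/(0.276 − 0.0306) − 5.51/(0.276)²
  = 56.203/0.24540 − 72.332 = 229.03 − 72.332 = 156.70 atm
Z = PV_m/(RT) = (156.70)(0.276)/((0.08206)(684.9)) = 43.249/56.203 = 0.7695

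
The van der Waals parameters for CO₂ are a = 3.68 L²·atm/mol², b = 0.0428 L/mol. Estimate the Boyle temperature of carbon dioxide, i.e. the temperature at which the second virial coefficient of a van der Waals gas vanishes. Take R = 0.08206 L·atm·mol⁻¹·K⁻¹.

For a van der Waals gas the second virial coefficient B₂ = b − a/(RT) vanishes at T_B = a/(Rb).
T_B = 3.68/(0.08206×0.0428) = 3.68/0.0035122 = 1048 K

T_B ≈ 1048 K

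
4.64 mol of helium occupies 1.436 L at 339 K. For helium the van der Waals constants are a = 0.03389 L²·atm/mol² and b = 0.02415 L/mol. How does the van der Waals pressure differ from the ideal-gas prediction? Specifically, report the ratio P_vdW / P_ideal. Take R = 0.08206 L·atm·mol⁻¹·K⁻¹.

Ideal: P_ideal = nRT/V = (4.64)(0.08206)(339)/1.436 = 89.8866 atm
vdW: P = nRT/(V − nb) − a n²/V² = 129.077/1.32394 − 0.729638/2.06210 = 97.4946 − 0.353833 = 97.1408 atm
Ratio = 97.1408/89.8866 = 1.081

P_vdW / P_ideal ≈ 1.081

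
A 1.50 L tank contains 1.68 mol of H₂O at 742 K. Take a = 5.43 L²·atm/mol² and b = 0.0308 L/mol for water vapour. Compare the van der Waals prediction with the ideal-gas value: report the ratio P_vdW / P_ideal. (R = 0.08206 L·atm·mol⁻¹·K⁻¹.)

Ideal: P_ideal = nRT/V = (1.68)(0.08206)(742)/1.50 = 68.1951 atm
vdW: P = nRT/(V − nb) − a n²/V² = 102.293/1.44826 − 15.3256/2.25000 = 70.6317 − 6.81138 = 63.8203 atm
Ratio = 63.8203/68.1951 = 0.9358

P_vdW / P_ideal ≈ 0.9358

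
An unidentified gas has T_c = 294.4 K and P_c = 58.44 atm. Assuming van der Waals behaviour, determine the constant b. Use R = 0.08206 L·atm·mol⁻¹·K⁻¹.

From T_c = 8a/(27Rb) and P_c = a/(27b²): b = R T_c/(8 P_c).
b = (0.08206)(294.4)/(8×58.44) = 24.158/467.52 = 0.05167 L/mol

b ≈ 0.05167 L/mol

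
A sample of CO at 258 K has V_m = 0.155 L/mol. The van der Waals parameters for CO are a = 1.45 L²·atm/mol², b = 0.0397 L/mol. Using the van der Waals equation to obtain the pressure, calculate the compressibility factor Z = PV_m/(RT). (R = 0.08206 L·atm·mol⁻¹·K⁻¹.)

P = RT/(V_m − b) − a/V_m² = (0.08206)(258)/(0.155 − 0.0397) − 1.45/(0.155)²
  = 21.171/0.11530 − 60.354 = 183.62 − 60.354 = 123.27 atm
Z = PV_m/(RT) = (123.27)(0.155)/((0.08206)(258)) = 19.107/21.171 = 0.9025

Z ≈ 0.9025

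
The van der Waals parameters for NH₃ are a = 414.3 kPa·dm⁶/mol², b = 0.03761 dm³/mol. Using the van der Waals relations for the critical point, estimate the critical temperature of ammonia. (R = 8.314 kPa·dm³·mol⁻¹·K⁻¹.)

T_c ≈ 392.6 K

For a van der Waals gas, T_c = 8a/(27Rb).
T_c = 8×414.3/(27×8.314×0.03761) = 3314.4/8.4426 = 392.6 K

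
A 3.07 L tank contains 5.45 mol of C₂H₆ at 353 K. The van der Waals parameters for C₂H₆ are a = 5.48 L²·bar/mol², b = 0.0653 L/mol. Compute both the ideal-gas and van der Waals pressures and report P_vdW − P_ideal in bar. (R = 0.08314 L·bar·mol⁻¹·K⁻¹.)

ΔP ≈ -10.44 bar

Ideal: P_ideal = nRT/V = (5.45)(0.08314)(353)/3.07 = 52.1006 bar
vdW: P = nRT/(V − nb) − a n²/V² = 159.949/2.71412 − 162.770/9.42490 = 58.9322 − 17.2702 = 41.6620 bar
ΔP = 41.6620 − 52.1006 = -10.44 bar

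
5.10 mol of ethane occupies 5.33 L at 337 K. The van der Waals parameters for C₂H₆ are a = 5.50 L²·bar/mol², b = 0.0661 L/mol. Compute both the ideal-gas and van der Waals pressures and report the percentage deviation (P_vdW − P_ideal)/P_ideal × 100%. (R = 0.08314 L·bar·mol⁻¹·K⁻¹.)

Ideal: P_ideal = nRT/V = (5.10)(0.08314)(337)/5.33 = 26.8091 bar
vdW: P = nRT/(V − nb) − a n²/V² = 142.893/4.99289 − 143.055/28.4089 = 28.6193 − 5.03557 = 23.5837 bar
% deviation = (23.5837 − 26.8091)/26.8091 × 100% = -12.03%

-12.03 %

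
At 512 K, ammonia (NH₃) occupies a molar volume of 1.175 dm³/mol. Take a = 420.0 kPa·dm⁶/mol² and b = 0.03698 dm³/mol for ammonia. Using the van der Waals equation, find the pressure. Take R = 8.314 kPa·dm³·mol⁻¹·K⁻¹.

P ≈ 3436 kPa

P = RT/(V_m − b) − a/V_m²
RT/(V_m − b) = (8.314)(512)/(1.175 − 0.03698) = 4256.8/1.1380 = 3740.6 kPa
a/V_m² = 420.0/(1.175)² = 304.21 kPa
P = 3740.6 − 304.21 = 3436 kPa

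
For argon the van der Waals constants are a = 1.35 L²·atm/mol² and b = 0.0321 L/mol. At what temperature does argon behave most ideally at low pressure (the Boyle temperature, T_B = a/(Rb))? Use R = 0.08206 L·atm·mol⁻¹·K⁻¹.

T_B ≈ 512.5 K

For a van der Waals gas the second virial coefficient B₂ = b − a/(RT) vanishes at T_B = a/(Rb).
T_B = 1.35/(0.08206×0.0321) = 1.35/0.0026341 = 512.5 K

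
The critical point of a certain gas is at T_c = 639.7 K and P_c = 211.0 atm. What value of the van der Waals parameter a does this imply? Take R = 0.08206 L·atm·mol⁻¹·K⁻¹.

From T_c = 8a/(27Rb) and P_c = a/(27b²): a = 27 R² T_c²/(64 P_c).
a = 27×(0.08206)²×(639.7)²/(64×211.0) = 74401/13504 = 5.510 L²·atm/mol²

a ≈ 5.510 L²·atm/mol²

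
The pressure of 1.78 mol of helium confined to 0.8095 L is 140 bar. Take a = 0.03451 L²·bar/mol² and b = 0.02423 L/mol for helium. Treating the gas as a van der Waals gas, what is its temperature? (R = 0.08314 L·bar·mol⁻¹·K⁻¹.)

T = (P + a n²/V²)(V − nb)/(nR)
P + a n²/V² = 140 + (0.03451)(1.78)²/(0.8095)² = 140.17 bar
V − nb = 0.8095 − (1.78)(0.02423) = 0.76637 L
T = (140.17)(0.76637)/((1.78)(0.08314)) = 725.9 K

T ≈ 725.9 K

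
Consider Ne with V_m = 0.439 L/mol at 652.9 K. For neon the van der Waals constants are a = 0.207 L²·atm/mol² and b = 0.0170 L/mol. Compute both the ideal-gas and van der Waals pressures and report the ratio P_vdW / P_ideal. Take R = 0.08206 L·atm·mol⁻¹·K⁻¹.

Ideal: P_ideal = RT/V_m = (0.08206)(652.9)/0.439 = 122.043 atm
vdW: P = RT/(V_m − b) − a/V_m² = 53.5770/0.422000 − 0.207/0.192721 = 126.960 − 1.07409 = 125.886 atm
Ratio = 125.886/122.043 = 1.031

P_vdW / P_ideal ≈ 1.031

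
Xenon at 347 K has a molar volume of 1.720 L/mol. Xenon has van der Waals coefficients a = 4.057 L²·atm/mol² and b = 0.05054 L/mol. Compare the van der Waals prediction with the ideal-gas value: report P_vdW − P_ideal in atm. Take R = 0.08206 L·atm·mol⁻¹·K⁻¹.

Ideal: P_ideal = RT/V_m = (0.08206)(347)/1.720 = 16.5551 atm
vdW: P = RT/(V_m − b) − a/V_m² = 28.4748/1.66946 − 4.057/2.95840 = 17.0563 − 1.37135 = 15.6850 atm
ΔP = 15.6850 − 16.5551 = -0.870 atm

ΔP ≈ -0.870 atm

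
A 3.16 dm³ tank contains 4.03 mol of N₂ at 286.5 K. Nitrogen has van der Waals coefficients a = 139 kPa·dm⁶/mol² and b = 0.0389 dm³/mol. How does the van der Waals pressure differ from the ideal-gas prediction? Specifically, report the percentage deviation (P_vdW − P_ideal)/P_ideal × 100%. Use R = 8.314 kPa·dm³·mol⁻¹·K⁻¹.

-2.22 %

Ideal: P_ideal = nRT/V = (4.03)(8.314)(286.5)/3.16 = 3037.75 kPa
vdW: P = nRT/(V − nb) − a n²/V² = 9599.30/3.00323 − 2257.49/9.98560 = 3196.33 − 226.075 = 2970.26 kPa
% deviation = (2970.26 − 3037.75)/3037.75 × 100% = -2.22%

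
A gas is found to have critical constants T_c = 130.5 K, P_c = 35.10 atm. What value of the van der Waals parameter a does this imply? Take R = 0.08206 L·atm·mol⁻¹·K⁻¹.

a ≈ 1.378 L²·atm/mol²

From T_c = 8a/(27Rb) and P_c = a/(27b²): a = 27 R² T_c²/(64 P_c).
a = 27×(0.08206)²×(130.5)²/(64×35.10) = 3096.3/2246.4 = 1.378 L²·atm/mol²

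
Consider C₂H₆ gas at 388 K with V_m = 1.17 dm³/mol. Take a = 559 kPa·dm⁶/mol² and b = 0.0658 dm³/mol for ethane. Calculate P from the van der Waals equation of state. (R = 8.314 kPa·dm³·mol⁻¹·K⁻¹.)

P = RT/(V_m − b) − a/V_m²
RT/(V_m − b) = (8.314)(388)/(1.17 − 0.0658) = 3225.8/1.1042 = 2921.4 kPa
a/V_m² = 559/(1.17)² = 408.36 kPa
P = 2921.4 − 408.36 = 2513 kPa

P ≈ 2513 kPa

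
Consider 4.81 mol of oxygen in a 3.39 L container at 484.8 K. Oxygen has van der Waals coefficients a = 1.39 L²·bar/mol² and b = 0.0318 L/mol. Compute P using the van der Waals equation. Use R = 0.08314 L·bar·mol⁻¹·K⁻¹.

P = nRT/(V − nb) − a n²/V²
nRT/(V − nb) = (4.81)(0.08314)(484.8)/(3.39 − 4.81×0.0318) = 193.87/3.2370 = 59.892 bar
a n²/V² = (1.39)(4.81)²/(3.39)² = 2.7984 bar
P = 59.892 − 2.7984 = 57.09 bar

P ≈ 57.09 bar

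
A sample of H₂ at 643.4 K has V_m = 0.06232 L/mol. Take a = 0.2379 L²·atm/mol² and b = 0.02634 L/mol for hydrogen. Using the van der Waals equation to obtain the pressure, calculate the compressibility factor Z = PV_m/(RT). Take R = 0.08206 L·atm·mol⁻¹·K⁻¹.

Z ≈ 1.660

P = RT/(V_m − b) − a/V_m² = (0.08206)(643.4)/(0.06232 − 0.02634) − 0.2379/(0.06232)²
  = 52.797/0.035980 − 61.255 = 1467.4 − 61.255 = 1406.1 atm
Z = PV_m/(RT) = (1406.1)(0.06232)/((0.08206)(643.4)) = 87.628/52.797 = 1.660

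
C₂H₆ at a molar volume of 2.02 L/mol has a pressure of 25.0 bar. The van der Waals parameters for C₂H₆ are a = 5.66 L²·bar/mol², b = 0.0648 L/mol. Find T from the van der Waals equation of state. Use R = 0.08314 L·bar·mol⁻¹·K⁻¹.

T ≈ 620.5 K

T = (P + a/V_m²)(V_m − b)/R
P + a/V_m² = 25.0 + 5.66/(2.02)² = 26.387 bar
V_m − b = 2.02 − 0.0648 = 1.9552 L/mol
T = (26.387)(1.9552)/0.08314 = 620.5 K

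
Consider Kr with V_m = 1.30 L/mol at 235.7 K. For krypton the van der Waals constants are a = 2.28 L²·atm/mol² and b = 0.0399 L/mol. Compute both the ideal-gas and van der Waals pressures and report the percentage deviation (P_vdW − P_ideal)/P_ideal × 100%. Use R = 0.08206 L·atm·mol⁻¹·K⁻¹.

Ideal: P_ideal = RT/V_m = (0.08206)(235.7)/1.30 = 14.8781 atm
vdW: P = RT/(V_m − b) − a/V_m² = 19.3415/1.26010 − 2.28/1.69000 = 15.3492 − 1.34911 = 14.0001 atm
% deviation = (14.0001 − 14.8781)/14.8781 × 100% = -5.90%

-5.90 %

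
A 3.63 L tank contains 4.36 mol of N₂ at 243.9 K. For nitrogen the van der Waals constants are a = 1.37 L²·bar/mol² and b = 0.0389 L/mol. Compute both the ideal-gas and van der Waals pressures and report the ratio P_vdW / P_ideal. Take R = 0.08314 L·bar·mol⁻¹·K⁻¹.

Ideal: P_ideal = nRT/V = (4.36)(0.08314)(243.9)/3.63 = 24.3558 bar
vdW: P = nRT/(V − nb) − a n²/V² = 88.4114/3.46040 − 26.0432/13.1769 = 25.5495 − 1.97643 = 23.5731 bar
Ratio = 23.5731/24.3558 = 0.9679

P_vdW / P_ideal ≈ 0.9679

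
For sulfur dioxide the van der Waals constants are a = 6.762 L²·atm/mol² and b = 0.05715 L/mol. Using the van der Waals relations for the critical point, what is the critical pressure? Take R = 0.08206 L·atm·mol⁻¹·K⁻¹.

For a van der Waals gas, P_c = a/(27b²).
P_c = 6.762/(27×(0.05715)²) = 6.762/0.088185 = 76.68 atm

P_c ≈ 76.68 atm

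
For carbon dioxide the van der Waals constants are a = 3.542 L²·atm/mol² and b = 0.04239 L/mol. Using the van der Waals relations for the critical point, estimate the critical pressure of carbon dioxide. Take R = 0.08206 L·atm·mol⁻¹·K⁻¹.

For a van der Waals gas, P_c = a/(27b²).
P_c = 3.542/(27×(0.04239)²) = 3.542/0.048517 = 73.01 atm

P_c ≈ 73.01 atm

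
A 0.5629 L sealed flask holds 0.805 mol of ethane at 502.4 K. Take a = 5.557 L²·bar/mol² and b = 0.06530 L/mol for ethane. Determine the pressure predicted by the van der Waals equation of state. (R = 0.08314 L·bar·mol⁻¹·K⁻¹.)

P ≈ 54.52 bar

P = nRT/(V − nb) − a n²/V²
nRT/(V − nb) = (0.805)(0.08314)(502.4)/(0.5629 − 0.805×0.06530) = 33.624/0.51033 = 65.887 bar
a n²/V² = (5.557)(0.805)²/(0.5629)² = 11.365 bar
P = 65.887 − 11.365 = 54.52 bar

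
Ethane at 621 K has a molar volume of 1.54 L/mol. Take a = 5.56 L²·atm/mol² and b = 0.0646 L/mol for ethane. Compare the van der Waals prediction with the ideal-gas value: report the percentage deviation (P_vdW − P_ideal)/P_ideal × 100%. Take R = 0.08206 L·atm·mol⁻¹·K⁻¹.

Ideal: P_ideal = RT/V_m = (0.08206)(621)/1.54 = 33.0904 atm
vdW: P = RT/(V_m − b) − a/V_m² = 50.9593/1.47540 − 5.56/2.37160 = 34.5393 − 2.34441 = 32.1949 atm
% deviation = (32.1949 − 33.0904)/33.0904 × 100% = -2.71%

-2.71 %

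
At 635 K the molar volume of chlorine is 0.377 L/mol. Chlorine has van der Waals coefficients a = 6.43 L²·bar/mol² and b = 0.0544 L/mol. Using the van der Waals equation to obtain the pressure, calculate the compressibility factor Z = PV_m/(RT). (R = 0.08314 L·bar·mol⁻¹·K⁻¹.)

P = RT/(V_m − b) − a/V_m² = (0.08314)(635)/(0.377 − 0.0544) − 6.43/(0.377)²
  = 52.794/0.32260 − 45.241 = 163.65 − 45.241 = 118.41 bar
Z = PV_m/(RT) = (118.41)(0.377)/((0.08314)(635)) = 44.641/52.794 = 0.8456

Z ≈ 0.8456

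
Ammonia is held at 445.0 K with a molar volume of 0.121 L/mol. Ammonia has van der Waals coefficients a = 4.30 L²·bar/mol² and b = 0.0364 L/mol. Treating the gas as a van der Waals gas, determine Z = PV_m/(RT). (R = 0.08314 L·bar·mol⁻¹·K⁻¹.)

P = RT/(V_m − b) − a/V_m² = (0.08314)(445.0)/(0.121 − 0.0364) − 4.30/(0.121)²
  = 36.997/0.084600 − 293.70 = 437.32 − 293.70 = 143.62 bar
Z = PV_m/(RT) = (143.62)(0.121)/((0.08314)(445.0)) = 17.378/36.997 = 0.4697

Z ≈ 0.4697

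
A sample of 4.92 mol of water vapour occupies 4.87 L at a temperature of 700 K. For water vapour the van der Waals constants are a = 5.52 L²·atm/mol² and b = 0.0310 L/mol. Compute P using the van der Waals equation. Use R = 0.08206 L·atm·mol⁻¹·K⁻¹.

P = nRT/(V − nb) − a n²/V²
nRT/(V − nb) = (4.92)(0.08206)(700)/(4.87 − 4.92×0.0310) = 282.61/4.7175 = 59.907 atm
a n²/V² = (5.52)(4.92)²/(4.87)² = 5.6339 atm
P = 59.907 − 5.6339 = 54.27 atm

P ≈ 54.27 atm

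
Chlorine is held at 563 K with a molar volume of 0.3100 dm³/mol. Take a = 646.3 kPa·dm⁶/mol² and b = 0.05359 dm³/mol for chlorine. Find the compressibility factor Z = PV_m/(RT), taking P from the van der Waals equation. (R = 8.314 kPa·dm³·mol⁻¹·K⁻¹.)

P = RT/(V_m − b) − a/V_m² = (8.314)(563)/(0.3100 − 0.05359) − 646.3/(0.3100)²
  = 4680.8/0.25641 − 6725.3 = 18255 − 6725.3 = 11530 kPa
Z = PV_m/(RT) = (11530)(0.3100)/((8.314)(563)) = 3574.3/4680.8 = 0.7636

Z ≈ 0.7636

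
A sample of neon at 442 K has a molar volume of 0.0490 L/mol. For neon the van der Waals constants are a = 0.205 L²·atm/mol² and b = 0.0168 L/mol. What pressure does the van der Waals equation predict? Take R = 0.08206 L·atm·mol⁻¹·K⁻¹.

P = RT/(V_m − b) − a/V_m²
RT/(V_m − b) = (0.08206)(442)/(0.0490 − 0.0168) = 36.271/0.032200 = 1126.4 atm
a/V_m² = 0.205/(0.0490)² = 85.381 atm
P = 1126.4 − 85.381 = 1041 atm

P ≈ 1041 atm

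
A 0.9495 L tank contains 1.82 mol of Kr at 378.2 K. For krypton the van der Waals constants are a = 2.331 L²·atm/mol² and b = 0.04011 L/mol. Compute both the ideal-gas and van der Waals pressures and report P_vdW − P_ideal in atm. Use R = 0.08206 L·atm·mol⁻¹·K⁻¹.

Ideal: P_ideal = nRT/V = (1.82)(0.08206)(378.2)/0.9495 = 59.4880 atm
vdW: P = nRT/(V − nb) − a n²/V² = 56.4839/0.876500 − 7.72120/0.901550 = 64.4426 − 8.56436 = 55.8782 atm
ΔP = 55.8782 − 59.4880 = -3.610 atm

ΔP ≈ -3.610 atm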